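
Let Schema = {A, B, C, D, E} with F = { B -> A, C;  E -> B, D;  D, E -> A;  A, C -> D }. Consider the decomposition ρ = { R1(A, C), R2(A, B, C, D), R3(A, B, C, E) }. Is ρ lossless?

Chase test. Columns are A, B, C, D, E; row i has aⱼ where attribute j ∈ Ri, else bᵢⱼ.
Initial tableau (one row per fragment):
  row 1: a1 b12 a3 b14 b15
  row 2: a1 a2 a3 a4 b25
  row 3: a1 a2 a3 b34 a5
Rows 1 and 2 agree on A, C; apply A, C→D and equate their D entries.
Rows 1 and 3 agree on A, C; apply A, C→D and equate their D entries.
Row 3 is now all distinguished symbols — the join is lossless.

Yes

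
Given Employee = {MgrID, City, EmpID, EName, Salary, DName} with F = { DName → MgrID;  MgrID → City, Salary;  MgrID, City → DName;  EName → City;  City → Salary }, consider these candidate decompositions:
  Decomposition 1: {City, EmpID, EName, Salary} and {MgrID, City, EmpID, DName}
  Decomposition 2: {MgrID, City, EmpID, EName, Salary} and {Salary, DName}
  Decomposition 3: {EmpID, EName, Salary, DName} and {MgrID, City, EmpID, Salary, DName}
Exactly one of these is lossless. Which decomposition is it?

Decomposition 1: common = {City, EmpID}, closure = {City, EmpID, Salary} → lossy.
Decomposition 2: common = {Salary}, closure = {Salary} → lossy.
Decomposition 3: common = {EmpID, Salary, DName}, closure = {MgrID, City, EmpID, Salary, DName} → lossless.

Decomposition 3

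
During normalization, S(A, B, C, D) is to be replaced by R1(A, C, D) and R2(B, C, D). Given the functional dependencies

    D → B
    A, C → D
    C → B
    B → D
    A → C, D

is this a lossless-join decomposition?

Yes

Common attributes: R1 ∩ R2 = {C, D}.
Closure of {C, D}: D → B applies, adding B. So (C, D)⁺ = {B, C, D}.
This closure contains every attribute of R2, so R1 ∩ R2 → R2. The join is lossless.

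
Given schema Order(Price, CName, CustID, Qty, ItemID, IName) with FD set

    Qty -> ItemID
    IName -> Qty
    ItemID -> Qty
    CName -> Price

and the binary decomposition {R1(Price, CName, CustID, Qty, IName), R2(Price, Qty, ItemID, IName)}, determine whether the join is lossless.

Yes

Common attributes: R1 ∩ R2 = {Price, Qty, IName}.
Closure of {Price, Qty, IName}: Qty → ItemID applies, adding ItemID. So (Price, Qty, IName)⁺ = {Price, Qty, ItemID, IName}.
This closure contains every attribute of R2, so R1 ∩ R2 → R2. The join is lossless.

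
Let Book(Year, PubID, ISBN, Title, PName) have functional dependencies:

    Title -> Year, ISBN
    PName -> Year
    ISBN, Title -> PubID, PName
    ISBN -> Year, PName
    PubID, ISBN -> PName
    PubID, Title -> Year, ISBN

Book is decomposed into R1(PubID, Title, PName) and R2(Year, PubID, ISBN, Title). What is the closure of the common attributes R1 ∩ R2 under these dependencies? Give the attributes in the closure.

Year, PubID, ISBN, Title, PName

R1 ∩ R2 = {PubID, Title}.
Title → Year, ISBN applies, adding Year, ISBN
ISBN, Title → PubID, PName applies, adding PName
Closure: {Year, PubID, ISBN, Title, PName}.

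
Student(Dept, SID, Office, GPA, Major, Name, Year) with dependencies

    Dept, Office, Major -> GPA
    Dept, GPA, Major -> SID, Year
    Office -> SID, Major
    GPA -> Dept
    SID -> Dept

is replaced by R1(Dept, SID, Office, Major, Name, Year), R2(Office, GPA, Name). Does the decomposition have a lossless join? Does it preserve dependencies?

lossless but not dependency-preserving

Lossless test: (Office, Name)⁺ = {Dept, SID, Office, GPA, Major, Name, Year}, which contains all of one fragment — lossless.
Dependency preservation: the restricted closure of {Dept, GPA, Major} across the fragments never reaches {SID, Year}, so Dept, GPA, Major → SID, Year cannot be enforced without a join — not preserved.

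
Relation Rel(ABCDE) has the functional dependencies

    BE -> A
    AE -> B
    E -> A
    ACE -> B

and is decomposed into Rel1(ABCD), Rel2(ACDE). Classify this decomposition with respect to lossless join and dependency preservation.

Lossless test: (ACD)⁺ = {ACD}, which is a superkey of neither fragment — lossy.
Dependency preservation: the restricted closure of {AE} across the fragments never reaches {B}, so AE → B cannot be enforced without a join — not preserved.

lossy and not dependency-preserving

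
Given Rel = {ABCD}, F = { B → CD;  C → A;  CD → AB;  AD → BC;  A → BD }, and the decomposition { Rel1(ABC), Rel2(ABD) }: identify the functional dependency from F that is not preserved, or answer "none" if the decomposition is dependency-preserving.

B → CD: restricted closure across fragments reaches CD.
C → A lies within Rel1.
CD → AB: restricted closure across fragments reaches AB.
AD → BC: restricted closure across fragments reaches BC.
A → BD lies within Rel2.
Every dependency is enforceable on the fragments, so the decomposition is dependency-preserving.

none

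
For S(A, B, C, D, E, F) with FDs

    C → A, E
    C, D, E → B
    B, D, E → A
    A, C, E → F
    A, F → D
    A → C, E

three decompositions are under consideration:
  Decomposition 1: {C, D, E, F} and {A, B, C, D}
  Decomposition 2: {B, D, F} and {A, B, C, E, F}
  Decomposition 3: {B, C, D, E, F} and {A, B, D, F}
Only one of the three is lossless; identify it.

Decomposition 1

Decomposition 1: common = {C, D}, closure = {A, B, C, D, E, F} → lossless.
Decomposition 2: common = {B, F}, closure = {B, F} → lossy.
Decomposition 3: common = {B, D, F}, closure = {B, D, F} → lossy.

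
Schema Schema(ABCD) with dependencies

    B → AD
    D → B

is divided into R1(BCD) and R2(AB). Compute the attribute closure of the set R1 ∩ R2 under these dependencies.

ABD

R1 ∩ R2 = {B}.
B → AD applies, adding AD
Closure: {ABD}.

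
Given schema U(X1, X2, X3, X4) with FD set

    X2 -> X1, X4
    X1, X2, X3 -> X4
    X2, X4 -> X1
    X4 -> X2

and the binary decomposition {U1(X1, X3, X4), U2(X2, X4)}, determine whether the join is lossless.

Yes

Common attributes: U1 ∩ U2 = {X4}.
Closure of {X4}: X4 → X2 applies, adding X2; X2 → X1, X4 applies, adding X1. So (X4)⁺ = {X1, X2, X4}.
This closure contains every attribute of U2, so U1 ∩ U2 → U2. The join is lossless.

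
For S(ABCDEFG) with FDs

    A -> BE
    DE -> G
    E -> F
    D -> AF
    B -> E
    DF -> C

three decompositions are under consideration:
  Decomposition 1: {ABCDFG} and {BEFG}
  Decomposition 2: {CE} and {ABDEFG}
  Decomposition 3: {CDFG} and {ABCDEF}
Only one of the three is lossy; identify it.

Decomposition 1: common = {BFG}, closure = {BEFG} → lossless.
Decomposition 2: common = {E}, closure = {EF} → lossy.
Decomposition 3: common = {CDF}, closure = {ABCDEFG} → lossless.

Decomposition 2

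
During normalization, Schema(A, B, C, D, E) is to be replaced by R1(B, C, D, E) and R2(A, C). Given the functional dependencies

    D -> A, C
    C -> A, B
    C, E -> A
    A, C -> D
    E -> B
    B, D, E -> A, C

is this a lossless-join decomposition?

Yes

Common attributes: R1 ∩ R2 = {C}.
Closure of {C}: C → A, B applies, adding A, B; A, C → D applies, adding D. So (C)⁺ = {A, B, C, D}.
This closure contains every attribute of R2, so R1 ∩ R2 → R2. The join is lossless.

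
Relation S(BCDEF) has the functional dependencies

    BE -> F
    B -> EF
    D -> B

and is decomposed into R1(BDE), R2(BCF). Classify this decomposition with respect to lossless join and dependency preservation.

Lossless test: (B)⁺ = {BEF}, which is a superkey of neither fragment — lossy.
Dependency preservation: BE → F; B → EF are not contained in any single fragment, but the restricted closure of each left-hand side across the fragments still reaches the right-hand side; the remaining FDs each lie inside some fragment. All dependencies are preserved.

lossy but dependency-preserving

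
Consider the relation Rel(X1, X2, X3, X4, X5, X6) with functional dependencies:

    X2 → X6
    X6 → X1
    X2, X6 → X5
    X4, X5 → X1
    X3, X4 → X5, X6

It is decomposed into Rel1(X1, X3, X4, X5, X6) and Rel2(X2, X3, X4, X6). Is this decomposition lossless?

Yes

Common attributes: Rel1 ∩ Rel2 = {X3, X4, X6}.
Closure of {X3, X4, X6}: X6 → X1 applies, adding X1; X3, X4 → X5, X6 applies, adding X5. So (X3, X4, X6)⁺ = {X1, X3, X4, X5, X6}.
This closure contains every attribute of Rel1, so Rel1 ∩ Rel2 → Rel1. The join is lossless.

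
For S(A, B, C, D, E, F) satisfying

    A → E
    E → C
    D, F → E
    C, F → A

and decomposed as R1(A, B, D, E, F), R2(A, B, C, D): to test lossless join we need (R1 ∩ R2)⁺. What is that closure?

A, B, C, D, E

R1 ∩ R2 = {A, B, D}.
A → E applies, adding E
E → C applies, adding C
Closure: {A, B, C, D, E}.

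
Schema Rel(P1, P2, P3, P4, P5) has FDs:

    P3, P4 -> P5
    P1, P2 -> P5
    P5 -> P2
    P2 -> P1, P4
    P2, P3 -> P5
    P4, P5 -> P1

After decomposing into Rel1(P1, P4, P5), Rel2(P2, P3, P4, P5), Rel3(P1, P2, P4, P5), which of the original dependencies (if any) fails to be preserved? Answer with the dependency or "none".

none

P3, P4 → P5 lies within Rel2.
P1, P2 → P5 lies within Rel3.
P5 → P2 lies within Rel2.
P2 → P1, P4 lies within Rel3.
P2, P3 → P5 lies within Rel2.
P4, P5 → P1 lies within Rel1.
Every dependency is enforceable on the fragments, so the decomposition is dependency-preserving.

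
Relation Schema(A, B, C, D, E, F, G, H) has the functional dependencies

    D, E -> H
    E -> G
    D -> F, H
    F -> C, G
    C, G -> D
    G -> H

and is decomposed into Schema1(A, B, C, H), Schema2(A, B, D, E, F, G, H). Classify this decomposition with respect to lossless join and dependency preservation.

lossy and not dependency-preserving

Lossless test: (A, B, H)⁺ = {A, B, H}, which is a superkey of neither fragment — lossy.
Dependency preservation: the restricted closure of {F} across the fragments never reaches {C, G}, so F → C, G cannot be enforced without a join — not preserved.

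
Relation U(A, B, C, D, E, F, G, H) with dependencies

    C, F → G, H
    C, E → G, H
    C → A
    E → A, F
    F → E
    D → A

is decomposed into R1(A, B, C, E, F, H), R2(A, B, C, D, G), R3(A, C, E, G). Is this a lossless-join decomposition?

Chase test. Columns are A, B, C, D, E, F, G, H; row i has aⱼ where attribute j ∈ Ri, else bᵢⱼ.
Initial tableau (one row per fragment):
  row 1: a1 a2 a3 b14 a5 a6 b17 a8
  row 2: a1 a2 a3 a4 b25 b26 a7 b28
  row 3: a1 b32 a3 b34 a5 b36 a7 b38
Rows 1 and 3 agree on C, E; apply C, E→G, H and equate their G, H entries.
Rows 1 and 3 agree on E; apply E→A, F and equate their A, F entries.
No row becomes fully distinguished — the join is lossy.

No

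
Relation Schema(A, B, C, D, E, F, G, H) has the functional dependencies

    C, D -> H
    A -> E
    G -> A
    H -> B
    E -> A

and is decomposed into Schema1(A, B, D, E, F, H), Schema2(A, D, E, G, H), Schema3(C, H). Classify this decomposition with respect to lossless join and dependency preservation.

lossy and not dependency-preserving

Lossless test (chase): Rows 1 and 2 agree on H; apply H→B and equate their B entries. Rows 1 and 3 agree on H; apply H→B and equate their B entries. No row becomes fully distinguished — the join is lossy.
Dependency preservation: the restricted closure of {C, D} across the fragments never reaches {H}, so C, D → H cannot be enforced without a join — not preserved.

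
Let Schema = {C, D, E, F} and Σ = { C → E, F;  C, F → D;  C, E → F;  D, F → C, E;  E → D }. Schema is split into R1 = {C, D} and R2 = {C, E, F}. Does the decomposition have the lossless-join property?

Common attributes: R1 ∩ R2 = {C}.
Closure of {C}: C → E, F applies, adding E, F; C, F → D applies, adding D. So (C)⁺ = {C, D, E, F}.
This closure contains every attribute of R1, so R1 ∩ R2 → R1. The join is lossless.

Yes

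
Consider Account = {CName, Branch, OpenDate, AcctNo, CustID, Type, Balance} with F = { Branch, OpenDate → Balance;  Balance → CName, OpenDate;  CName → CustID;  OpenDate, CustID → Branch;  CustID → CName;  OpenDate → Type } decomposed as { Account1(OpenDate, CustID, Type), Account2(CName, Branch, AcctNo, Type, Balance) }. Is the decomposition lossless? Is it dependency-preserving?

lossy and not dependency-preserving

Lossless test: (Type)⁺ = {Type}, which is a superkey of neither fragment — lossy.
Dependency preservation: the restricted closure of {Branch, OpenDate} across the fragments never reaches {Balance}, so Branch, OpenDate → Balance cannot be enforced without a join — not preserved.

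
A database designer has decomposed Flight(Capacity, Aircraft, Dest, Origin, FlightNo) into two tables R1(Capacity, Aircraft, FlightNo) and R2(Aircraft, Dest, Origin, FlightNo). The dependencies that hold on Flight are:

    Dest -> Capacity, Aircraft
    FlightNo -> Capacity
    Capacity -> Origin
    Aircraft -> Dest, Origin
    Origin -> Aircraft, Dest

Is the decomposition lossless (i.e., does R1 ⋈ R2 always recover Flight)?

Yes

Common attributes: R1 ∩ R2 = {Aircraft, FlightNo}.
Closure of {Aircraft, FlightNo}: FlightNo → Capacity applies, adding Capacity; Capacity → Origin applies, adding Origin; Aircraft → Dest, Origin applies, adding Dest. So (Aircraft, FlightNo)⁺ = {Capacity, Aircraft, Dest, Origin, FlightNo}.
This closure contains every attribute of R1, so R1 ∩ R2 → R1. The join is lossless.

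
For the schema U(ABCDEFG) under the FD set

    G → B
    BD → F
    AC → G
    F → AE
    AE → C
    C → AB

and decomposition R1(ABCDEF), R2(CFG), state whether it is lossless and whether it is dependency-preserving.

lossless but not dependency-preserving

Lossless test: (CF)⁺ = {ABCEFG}, which contains all of one fragment — lossless.
Dependency preservation: the restricted closure of {G} across the fragments never reaches {B}, so G → B cannot be enforced without a join — not preserved.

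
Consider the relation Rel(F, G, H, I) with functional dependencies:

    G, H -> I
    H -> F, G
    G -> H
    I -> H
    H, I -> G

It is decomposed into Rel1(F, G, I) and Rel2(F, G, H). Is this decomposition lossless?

Common attributes: Rel1 ∩ Rel2 = {F, G}.
Closure of {F, G}: G → H applies, adding H; G, H → I applies, adding I. So (F, G)⁺ = {F, G, H, I}.
This closure contains every attribute of Rel1, so Rel1 ∩ Rel2 → Rel1. The join is lossless.

Yes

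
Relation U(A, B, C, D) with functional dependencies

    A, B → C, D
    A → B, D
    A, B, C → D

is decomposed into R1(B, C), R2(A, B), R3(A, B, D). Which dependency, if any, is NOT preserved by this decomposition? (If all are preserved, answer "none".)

A, B → C, D

Check A, B → C, D: no single fragment contains all of {A, B, C, D}, and the restricted closure of {A, B} across the fragments never reaches {C, D}.
A → B, D is preserved.
A, B, C → D is preserved.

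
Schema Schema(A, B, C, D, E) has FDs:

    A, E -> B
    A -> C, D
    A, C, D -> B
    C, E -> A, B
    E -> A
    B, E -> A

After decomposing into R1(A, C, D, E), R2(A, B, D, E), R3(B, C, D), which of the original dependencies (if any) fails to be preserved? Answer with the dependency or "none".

none

A, E → B lies within R2.
A → C, D lies within R1.
A, C, D → B: restricted closure across fragments reaches B.
C, E → A, B: restricted closure across fragments reaches A, B.
E → A lies within R1.
B, E → A lies within R2.
Every dependency is enforceable on the fragments, so the decomposition is dependency-preserving.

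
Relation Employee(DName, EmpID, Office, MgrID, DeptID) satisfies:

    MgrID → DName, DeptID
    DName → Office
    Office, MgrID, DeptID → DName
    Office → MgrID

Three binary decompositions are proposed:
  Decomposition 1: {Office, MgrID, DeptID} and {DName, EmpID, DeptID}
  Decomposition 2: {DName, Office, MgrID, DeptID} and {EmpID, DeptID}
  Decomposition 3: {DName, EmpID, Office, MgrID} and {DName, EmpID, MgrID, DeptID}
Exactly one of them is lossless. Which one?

Decomposition 3

Decomposition 1: common = {DeptID}, closure = {DeptID} → lossy.
Decomposition 2: common = {DeptID}, closure = {DeptID} → lossy.
Decomposition 3: common = {DName, EmpID, MgrID}, closure = {DName, EmpID, Office, MgrID, DeptID} → lossless.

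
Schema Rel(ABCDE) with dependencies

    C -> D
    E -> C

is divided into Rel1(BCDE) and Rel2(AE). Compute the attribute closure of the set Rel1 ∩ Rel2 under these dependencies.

Rel1 ∩ Rel2 = {E}.
E → C applies, adding C
C → D applies, adding D
Closure: {CDE}.

CDE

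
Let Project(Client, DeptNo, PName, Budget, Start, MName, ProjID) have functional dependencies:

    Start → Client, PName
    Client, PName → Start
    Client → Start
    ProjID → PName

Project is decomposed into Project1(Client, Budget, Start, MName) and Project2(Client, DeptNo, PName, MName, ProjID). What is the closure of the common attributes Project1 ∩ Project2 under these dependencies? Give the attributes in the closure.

Client, PName, Start, MName

Project1 ∩ Project2 = {Client, MName}.
Client → Start applies, adding Start
Start → Client, PName applies, adding PName
Closure: {Client, PName, Start, MName}.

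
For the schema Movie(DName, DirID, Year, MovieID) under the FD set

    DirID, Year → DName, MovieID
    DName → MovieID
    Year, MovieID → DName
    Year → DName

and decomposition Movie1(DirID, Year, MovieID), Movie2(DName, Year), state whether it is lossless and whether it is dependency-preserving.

lossless but not dependency-preserving

Lossless test: (Year)⁺ = {DName, Year, MovieID}, which contains all of one fragment — lossless.
Dependency preservation: the restricted closure of {DName} across the fragments never reaches {MovieID}, so DName → MovieID cannot be enforced without a join — not preserved.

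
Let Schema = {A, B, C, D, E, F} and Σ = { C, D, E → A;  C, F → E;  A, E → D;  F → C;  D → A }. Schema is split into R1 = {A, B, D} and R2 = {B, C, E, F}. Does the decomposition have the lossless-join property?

No

Common attributes: R1 ∩ R2 = {B}.
No dependency enlarges {B}, so (B)⁺ = {B}.
The closure contains neither all of R1 = {A, B, D} nor all of R2 = {B, C, E, F}, so the common attributes are not a superkey of either fragment. The join is lossy.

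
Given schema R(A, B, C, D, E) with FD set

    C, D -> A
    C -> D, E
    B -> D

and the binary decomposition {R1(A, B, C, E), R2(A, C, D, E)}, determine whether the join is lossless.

Common attributes: R1 ∩ R2 = {A, C, E}.
Closure of {A, C, E}: C → D, E applies, adding D. So (A, C, E)⁺ = {A, C, D, E}.
This closure contains every attribute of R2, so R1 ∩ R2 → R2. The join is lossless.

Yes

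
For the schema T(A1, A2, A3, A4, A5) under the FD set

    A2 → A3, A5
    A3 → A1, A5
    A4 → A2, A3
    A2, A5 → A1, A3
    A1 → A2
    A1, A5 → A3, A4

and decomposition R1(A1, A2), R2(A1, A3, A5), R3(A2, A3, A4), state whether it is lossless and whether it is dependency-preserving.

lossless and dependency-preserving

Lossless test (chase): Rows 1 and 3 agree on A2; apply A2→A3, A5 and equate their A3, A5 entries. Rows 1 and 2 agree on A3; apply A3→A1, A5 and equate their A1, A5 entries. Rows 1 and 3 agree on A3; apply A3→A1, A5 and equate their A1, A5 entries. Rows 1 and 2 agree on A1; apply A1→A2 and equate their A2 entries. Rows 1 and 2 agree on A1, A5; apply A1, A5→A3, A4 and equate their A3, A4 entries. Rows 1 and 3 agree on A1, A5; apply A1, A5→A3, A4 and equate their A3, A4 entries. Row 1 is now all distinguished symbols — the join is lossless.
Dependency preservation: A2 → A3, A5; A2, A5 → A1, A3; A1, A5 → A3, A4 are not contained in any single fragment, but the restricted closure of each left-hand side across the fragments still reaches the right-hand side; the remaining FDs each lie inside some fragment. All dependencies are preserved.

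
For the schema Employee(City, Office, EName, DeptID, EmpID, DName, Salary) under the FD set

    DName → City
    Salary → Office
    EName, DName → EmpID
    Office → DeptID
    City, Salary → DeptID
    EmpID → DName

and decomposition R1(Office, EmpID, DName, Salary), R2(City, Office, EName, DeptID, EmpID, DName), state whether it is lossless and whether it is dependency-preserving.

Lossless test: (Office, EmpID, DName)⁺ = {City, Office, DeptID, EmpID, DName}, which is a superkey of neither fragment — lossy.
Dependency preservation: City, Salary → DeptID is not contained in any single fragment, but the restricted closure of its left-hand side across the fragments still reaches the right-hand side; the remaining FDs each lie inside some fragment. All dependencies are preserved.

lossy but dependency-preserving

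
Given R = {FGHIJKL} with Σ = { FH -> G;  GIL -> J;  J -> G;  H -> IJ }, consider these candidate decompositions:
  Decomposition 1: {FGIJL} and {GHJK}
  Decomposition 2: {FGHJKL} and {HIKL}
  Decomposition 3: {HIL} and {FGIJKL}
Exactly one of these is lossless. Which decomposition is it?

Decomposition 2

Decomposition 1: common = {GJ}, closure = {GJ} → lossy.
Decomposition 2: common = {HKL}, closure = {GHIJKL} → lossless.
Decomposition 3: common = {IL}, closure = {IL} → lossy.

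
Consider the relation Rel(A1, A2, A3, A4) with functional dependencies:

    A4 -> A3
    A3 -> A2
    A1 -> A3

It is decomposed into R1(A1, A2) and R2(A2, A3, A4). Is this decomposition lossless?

No

Common attributes: R1 ∩ R2 = {A2}.
No dependency enlarges {A2}, so (A2)⁺ = {A2}.
The closure contains neither all of R1 = {A1, A2} nor all of R2 = {A2, A3, A4}, so the common attributes are not a superkey of either fragment. The join is lossy.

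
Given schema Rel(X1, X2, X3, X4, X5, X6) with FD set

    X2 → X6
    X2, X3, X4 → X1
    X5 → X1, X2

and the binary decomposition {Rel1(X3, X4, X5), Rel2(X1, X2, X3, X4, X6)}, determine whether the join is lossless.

No

Common attributes: Rel1 ∩ Rel2 = {X3, X4}.
No dependency enlarges {X3, X4}, so (X3, X4)⁺ = {X3, X4}.
The closure contains neither all of Rel1 = {X3, X4, X5} nor all of Rel2 = {X1, X2, X3, X4, X6}, so the common attributes are not a superkey of either fragment. The join is lossy.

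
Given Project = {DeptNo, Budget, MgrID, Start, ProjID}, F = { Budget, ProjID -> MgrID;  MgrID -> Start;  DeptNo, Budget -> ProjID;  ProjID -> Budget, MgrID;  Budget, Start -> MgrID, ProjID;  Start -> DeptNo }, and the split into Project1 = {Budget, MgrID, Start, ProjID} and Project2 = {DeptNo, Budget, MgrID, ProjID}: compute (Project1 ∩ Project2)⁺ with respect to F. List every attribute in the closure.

DeptNo, Budget, MgrID, Start, ProjID

Project1 ∩ Project2 = {Budget, MgrID, ProjID}.
MgrID → Start applies, adding Start
Start → DeptNo applies, adding DeptNo
Closure: {DeptNo, Budget, MgrID, Start, ProjID}.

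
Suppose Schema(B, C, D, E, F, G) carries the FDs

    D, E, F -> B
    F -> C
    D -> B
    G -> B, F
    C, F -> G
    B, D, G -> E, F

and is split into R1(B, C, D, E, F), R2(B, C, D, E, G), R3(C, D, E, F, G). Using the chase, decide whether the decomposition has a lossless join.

Chase test. Columns are B, C, D, E, F, G; row i has aⱼ where attribute j ∈ Ri, else bᵢⱼ.
Initial tableau (one row per fragment):
  row 1: a1 a2 a3 a4 a5 b16
  row 2: a1 a2 a3 a4 b25 a6
  row 3: b31 a2 a3 a4 a5 a6
Rows 1 and 3 agree on D, E, F; apply D, E, F→B and equate their B entries.
Rows 2 and 3 agree on G; apply G→B, F and equate their B, F entries.
Rows 1 and 2 agree on C, F; apply C, F→G and equate their G entries.
Row 1 is now all distinguished symbols — the join is lossless.

Yes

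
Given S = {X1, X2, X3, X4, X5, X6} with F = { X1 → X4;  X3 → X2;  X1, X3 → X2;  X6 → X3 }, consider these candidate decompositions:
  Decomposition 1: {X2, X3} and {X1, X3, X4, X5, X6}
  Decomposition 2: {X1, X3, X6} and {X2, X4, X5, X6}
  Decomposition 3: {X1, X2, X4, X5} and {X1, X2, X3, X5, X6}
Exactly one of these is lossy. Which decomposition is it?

Decomposition 2

Decomposition 1: common = {X3}, closure = {X2, X3} → lossless.
Decomposition 2: common = {X6}, closure = {X2, X3, X6} → lossy.
Decomposition 3: common = {X1, X2, X5}, closure = {X1, X2, X4, X5} → lossless.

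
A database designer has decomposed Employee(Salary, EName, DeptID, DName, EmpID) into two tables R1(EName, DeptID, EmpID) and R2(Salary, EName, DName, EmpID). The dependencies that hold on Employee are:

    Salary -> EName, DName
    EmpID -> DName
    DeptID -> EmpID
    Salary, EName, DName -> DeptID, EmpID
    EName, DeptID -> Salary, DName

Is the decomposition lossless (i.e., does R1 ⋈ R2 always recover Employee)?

No

Common attributes: R1 ∩ R2 = {EName, EmpID}.
Closure of {EName, EmpID}: EmpID → DName applies, adding DName. So (EName, EmpID)⁺ = {EName, DName, EmpID}.
The closure contains neither all of R1 = {EName, DeptID, EmpID} nor all of R2 = {Salary, EName, DName, EmpID}, so the common attributes are not a superkey of either fragment. The join is lossy.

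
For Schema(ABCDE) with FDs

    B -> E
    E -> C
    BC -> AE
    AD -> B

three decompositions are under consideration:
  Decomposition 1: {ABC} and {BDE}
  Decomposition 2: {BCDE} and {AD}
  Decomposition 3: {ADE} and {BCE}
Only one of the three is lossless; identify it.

Decomposition 1

Decomposition 1: common = {B}, closure = {ABCE} → lossless.
Decomposition 2: common = {D}, closure = {D} → lossy.
Decomposition 3: common = {E}, closure = {CE} → lossy.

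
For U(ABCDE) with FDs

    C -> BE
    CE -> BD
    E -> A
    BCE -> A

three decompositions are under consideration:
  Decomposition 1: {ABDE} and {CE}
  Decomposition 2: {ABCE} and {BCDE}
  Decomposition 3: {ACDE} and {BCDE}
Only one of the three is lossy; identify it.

Decomposition 1: common = {E}, closure = {AE} → lossy.
Decomposition 2: common = {BCE}, closure = {ABCDE} → lossless.
Decomposition 3: common = {CDE}, closure = {ABCDE} → lossless.

Decomposition 1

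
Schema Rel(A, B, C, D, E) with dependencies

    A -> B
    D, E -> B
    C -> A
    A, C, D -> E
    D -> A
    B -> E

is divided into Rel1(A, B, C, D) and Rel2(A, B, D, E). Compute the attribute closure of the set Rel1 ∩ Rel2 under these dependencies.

Rel1 ∩ Rel2 = {A, B, D}.
B → E applies, adding E
Closure: {A, B, D, E}.

A, B, D, E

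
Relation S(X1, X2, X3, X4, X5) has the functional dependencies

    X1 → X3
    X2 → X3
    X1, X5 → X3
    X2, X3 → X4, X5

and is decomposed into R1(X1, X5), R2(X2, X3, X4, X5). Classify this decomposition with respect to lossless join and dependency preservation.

lossy and not dependency-preserving

Lossless test: (X5)⁺ = {X5}, which is a superkey of neither fragment — lossy.
Dependency preservation: the restricted closure of {X1} across the fragments never reaches {X3}, so X1 → X3 cannot be enforced without a join — not preserved.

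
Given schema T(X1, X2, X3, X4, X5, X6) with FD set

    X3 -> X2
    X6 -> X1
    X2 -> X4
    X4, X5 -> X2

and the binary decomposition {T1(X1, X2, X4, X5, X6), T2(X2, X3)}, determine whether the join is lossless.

No

Common attributes: T1 ∩ T2 = {X2}.
Closure of {X2}: X2 → X4 applies, adding X4. So (X2)⁺ = {X2, X4}.
The closure contains neither all of T1 = {X1, X2, X4, X5, X6} nor all of T2 = {X2, X3}, so the common attributes are not a superkey of either fragment. The join is lossy.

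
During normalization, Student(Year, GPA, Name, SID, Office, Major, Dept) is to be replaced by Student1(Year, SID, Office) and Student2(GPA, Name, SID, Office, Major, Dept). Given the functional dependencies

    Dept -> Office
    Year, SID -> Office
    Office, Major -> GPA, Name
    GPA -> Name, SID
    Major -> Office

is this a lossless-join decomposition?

No

Common attributes: Student1 ∩ Student2 = {SID, Office}.
No dependency enlarges {SID, Office}, so (SID, Office)⁺ = {SID, Office}.
The closure contains neither all of Student1 = {Year, SID, Office} nor all of Student2 = {GPA, Name, SID, Office, Major, Dept}, so the common attributes are not a superkey of either fragment. The join is lossy.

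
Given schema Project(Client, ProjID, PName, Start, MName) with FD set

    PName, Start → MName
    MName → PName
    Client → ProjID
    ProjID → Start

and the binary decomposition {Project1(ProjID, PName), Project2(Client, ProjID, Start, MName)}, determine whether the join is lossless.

Common attributes: Project1 ∩ Project2 = {ProjID}.
Closure of {ProjID}: ProjID → Start applies, adding Start. So (ProjID)⁺ = {ProjID, Start}.
The closure contains neither all of Project1 = {ProjID, PName} nor all of Project2 = {Client, ProjID, Start, MName}, so the common attributes are not a superkey of either fragment. The join is lossy.

No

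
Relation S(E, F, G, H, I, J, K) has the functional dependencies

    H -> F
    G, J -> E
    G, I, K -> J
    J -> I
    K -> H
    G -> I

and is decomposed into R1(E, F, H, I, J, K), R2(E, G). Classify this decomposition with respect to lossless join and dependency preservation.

Lossless test: (E)⁺ = {E}, which is a superkey of neither fragment — lossy.
Dependency preservation: the restricted closure of {G, J} across the fragments never reaches {E}, so G, J → E cannot be enforced without a join — not preserved.

lossy and not dependency-preserving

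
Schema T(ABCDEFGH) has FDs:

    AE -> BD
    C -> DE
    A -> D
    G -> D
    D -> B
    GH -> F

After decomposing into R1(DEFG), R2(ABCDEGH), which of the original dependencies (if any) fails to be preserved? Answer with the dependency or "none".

GH -> F

Check GH → F: no single fragment contains all of {FGH}, and the restricted closure of {GH} across the fragments never reaches {F}.
AE → BD is preserved.
C → DE is preserved.
A → D is preserved.
G → D is preserved.
D → B is preserved.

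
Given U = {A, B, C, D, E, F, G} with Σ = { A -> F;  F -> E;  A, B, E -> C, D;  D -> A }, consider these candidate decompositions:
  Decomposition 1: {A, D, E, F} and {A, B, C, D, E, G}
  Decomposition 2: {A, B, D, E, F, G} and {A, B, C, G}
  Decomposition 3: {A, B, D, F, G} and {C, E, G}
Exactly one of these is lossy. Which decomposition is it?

Decomposition 1: common = {A, D, E}, closure = {A, D, E, F} → lossless.
Decomposition 2: common = {A, B, G}, closure = {A, B, C, D, E, F, G} → lossless.
Decomposition 3: common = {G}, closure = {G} → lossy.

Decomposition 3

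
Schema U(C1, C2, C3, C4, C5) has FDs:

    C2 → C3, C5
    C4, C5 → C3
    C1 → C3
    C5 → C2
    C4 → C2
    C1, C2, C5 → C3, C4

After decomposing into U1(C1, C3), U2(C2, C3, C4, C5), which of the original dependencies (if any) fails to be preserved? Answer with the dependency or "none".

Check C1, C2, C5 → C3, C4: no single fragment contains all of {C1, C2, C3, C4, C5}, and the restricted closure of {C1, C2, C5} across the fragments never reaches {C3, C4}.
C2 → C3, C5 is preserved.
C4, C5 → C3 is preserved.
C1 → C3 is preserved.
C5 → C2 is preserved.
C4 → C2 is preserved.

C1, C2, C5 → C3, C4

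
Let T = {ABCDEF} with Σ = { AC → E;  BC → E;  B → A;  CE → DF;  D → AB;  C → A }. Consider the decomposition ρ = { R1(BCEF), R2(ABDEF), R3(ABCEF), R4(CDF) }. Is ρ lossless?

Yes

Chase test. Columns are ABCDEF; row i has aⱼ where attribute j ∈ Ri, else bᵢⱼ.
Initial tableau (one row per fragment):
  row 1: b11 a2 a3 b14 a5 a6
  row 2: a1 a2 b23 a4 a5 a6
  row 3: a1 a2 a3 b34 a5 a6
  row 4: b41 b42 a3 a4 b45 a6
Rows 1 and 2 agree on B; apply B→A and equate their A entries.
Rows 1 and 3 agree on CE; apply CE→DF and equate their DF entries.
Rows 2 and 4 agree on D; apply D→AB and equate their AB entries.
Rows 1 and 4 agree on AC; apply AC→E and equate their E entries.
Rows 1 and 4 agree on CE; apply CE→DF and equate their DF entries.
Row 1 is now all distinguished symbols — the join is lossless.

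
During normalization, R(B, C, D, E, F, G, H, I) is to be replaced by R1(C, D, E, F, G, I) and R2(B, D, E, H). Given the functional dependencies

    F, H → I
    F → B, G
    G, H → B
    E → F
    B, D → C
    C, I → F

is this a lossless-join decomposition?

No

Common attributes: R1 ∩ R2 = {D, E}.
Closure of {D, E}: E → F applies, adding F; F → B, G applies, adding B, G; B, D → C applies, adding C. So (D, E)⁺ = {B, C, D, E, F, G}.
The closure contains neither all of R1 = {C, D, E, F, G, I} nor all of R2 = {B, D, E, H}, so the common attributes are not a superkey of either fragment. The join is lossy.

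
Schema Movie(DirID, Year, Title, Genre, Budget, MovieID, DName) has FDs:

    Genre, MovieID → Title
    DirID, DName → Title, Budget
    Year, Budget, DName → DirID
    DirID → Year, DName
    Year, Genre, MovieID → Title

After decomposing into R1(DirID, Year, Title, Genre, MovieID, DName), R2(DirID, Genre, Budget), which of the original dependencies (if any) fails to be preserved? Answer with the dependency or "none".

Check Year, Budget, DName → DirID: no single fragment contains all of {DirID, Year, Budget, DName}, and the restricted closure of {Year, Budget, DName} across the fragments never reaches {DirID}.
Genre, MovieID → Title is preserved.
DirID, DName → Title, Budget is preserved.
DirID → Year, DName is preserved.
Year, Genre, MovieID → Title is preserved.

Year, Budget, DName → DirID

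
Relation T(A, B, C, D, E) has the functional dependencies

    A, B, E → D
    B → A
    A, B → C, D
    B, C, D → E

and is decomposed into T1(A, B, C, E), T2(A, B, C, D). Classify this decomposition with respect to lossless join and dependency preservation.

lossless and dependency-preserving

Lossless test: (A, B, C)⁺ = {A, B, C, D, E}, which contains all of one fragment — lossless.
Dependency preservation: A, B, E → D; B, C, D → E are not contained in any single fragment, but the restricted closure of each left-hand side across the fragments still reaches the right-hand side; the remaining FDs each lie inside some fragment. All dependencies are preserved.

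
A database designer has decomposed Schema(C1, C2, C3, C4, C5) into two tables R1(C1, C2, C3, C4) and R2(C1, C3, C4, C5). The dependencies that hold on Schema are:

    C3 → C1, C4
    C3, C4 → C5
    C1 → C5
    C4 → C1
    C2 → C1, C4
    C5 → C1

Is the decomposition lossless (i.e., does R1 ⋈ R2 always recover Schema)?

Yes

Common attributes: R1 ∩ R2 = {C1, C3, C4}.
Closure of {C1, C3, C4}: C3, C4 → C5 applies, adding C5. So (C1, C3, C4)⁺ = {C1, C3, C4, C5}.
This closure contains every attribute of R2, so R1 ∩ R2 → R2. The join is lossless.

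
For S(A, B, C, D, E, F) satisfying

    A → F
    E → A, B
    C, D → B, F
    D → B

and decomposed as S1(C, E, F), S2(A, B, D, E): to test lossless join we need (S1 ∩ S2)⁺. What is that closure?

S1 ∩ S2 = {E}.
E → A, B applies, adding A, B
A → F applies, adding F
Closure: {A, B, E, F}.

A, B, E, F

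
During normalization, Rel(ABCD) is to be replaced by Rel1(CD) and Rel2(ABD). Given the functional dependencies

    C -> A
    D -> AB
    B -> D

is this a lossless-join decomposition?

Common attributes: Rel1 ∩ Rel2 = {D}.
Closure of {D}: D → AB applies, adding AB. So (D)⁺ = {ABD}.
This closure contains every attribute of Rel2, so Rel1 ∩ Rel2 → Rel2. The join is lossless.

Yes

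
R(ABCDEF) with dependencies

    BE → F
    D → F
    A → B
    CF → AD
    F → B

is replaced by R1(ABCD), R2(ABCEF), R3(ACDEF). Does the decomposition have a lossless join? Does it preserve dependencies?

Lossless test (chase): Rows 1 and 3 agree on D; apply D→F and equate their F entries. Rows 1 and 3 agree on A; apply A→B and equate their B entries. Rows 1 and 2 agree on CF; apply CF→AD and equate their AD entries. Row 2 is now all distinguished symbols — the join is lossless.
Dependency preservation: every FD's attributes lie within a single fragment, so each can be enforced locally — preserved.

lossless and dependency-preserving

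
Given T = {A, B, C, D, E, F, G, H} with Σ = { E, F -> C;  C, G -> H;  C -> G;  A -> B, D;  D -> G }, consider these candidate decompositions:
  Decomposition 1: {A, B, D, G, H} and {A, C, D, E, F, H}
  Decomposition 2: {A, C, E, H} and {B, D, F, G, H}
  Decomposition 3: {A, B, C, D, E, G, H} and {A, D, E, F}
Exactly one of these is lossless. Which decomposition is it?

Decomposition 1

Decomposition 1: common = {A, D, H}, closure = {A, B, D, G, H} → lossless.
Decomposition 2: common = {H}, closure = {H} → lossy.
Decomposition 3: common = {A, D, E}, closure = {A, B, D, E, G} → lossy.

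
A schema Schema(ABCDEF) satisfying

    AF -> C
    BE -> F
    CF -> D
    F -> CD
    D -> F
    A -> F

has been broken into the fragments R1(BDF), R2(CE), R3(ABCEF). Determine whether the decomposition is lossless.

Yes

Chase test. Columns are ABCDEF; row i has aⱼ where attribute j ∈ Ri, else bᵢⱼ.
Initial tableau (one row per fragment):
  row 1: b11 a2 b13 a4 b15 a6
  row 2: b21 b22 a3 b24 a5 b26
  row 3: a1 a2 a3 b34 a5 a6
Rows 1 and 3 agree on F; apply F→CD and equate their CD entries.
Row 3 is now all distinguished symbols — the join is lossless.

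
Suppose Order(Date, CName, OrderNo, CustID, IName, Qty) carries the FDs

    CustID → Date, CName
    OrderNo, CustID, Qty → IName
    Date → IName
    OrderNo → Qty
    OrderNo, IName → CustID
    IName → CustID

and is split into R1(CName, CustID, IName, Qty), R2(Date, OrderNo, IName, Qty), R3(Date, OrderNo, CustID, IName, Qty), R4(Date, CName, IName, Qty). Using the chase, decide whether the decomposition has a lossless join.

Yes

Chase test. Columns are Date, CName, OrderNo, CustID, IName, Qty; row i has aⱼ where attribute j ∈ Ri, else bᵢⱼ.
Initial tableau (one row per fragment):
  row 1: b11 a2 b13 a4 a5 a6
  row 2: a1 b22 a3 b24 a5 a6
  row 3: a1 b32 a3 a4 a5 a6
  row 4: a1 a2 b43 b44 a5 a6
Rows 1 and 3 agree on CustID; apply CustID→Date, CName and equate their Date, CName entries.
Rows 2 and 3 agree on OrderNo, IName; apply OrderNo, IName→CustID and equate their CustID entries.
Rows 1 and 4 agree on IName; apply IName→CustID and equate their CustID entries.
Rows 1 and 2 agree on CustID; apply CustID→Date, CName and equate their Date, CName entries.
Row 2 is now all distinguished symbols — the join is lossless.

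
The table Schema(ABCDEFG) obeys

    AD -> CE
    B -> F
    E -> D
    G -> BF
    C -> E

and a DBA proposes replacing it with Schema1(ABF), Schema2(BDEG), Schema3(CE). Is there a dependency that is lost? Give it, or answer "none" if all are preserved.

Check AD → CE: no single fragment contains all of {ACDE}, and the restricted closure of {AD} across the fragments never reaches {CE}.
B → F is preserved.
E → D is preserved.
G → BF is preserved.
C → E is preserved.

AD -> CE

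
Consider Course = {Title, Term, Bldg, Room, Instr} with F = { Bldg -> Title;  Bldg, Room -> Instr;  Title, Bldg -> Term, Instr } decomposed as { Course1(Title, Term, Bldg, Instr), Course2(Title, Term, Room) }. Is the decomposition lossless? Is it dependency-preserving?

lossy but dependency-preserving

Lossless test: (Title, Term)⁺ = {Title, Term}, which is a superkey of neither fragment — lossy.
Dependency preservation: Bldg, Room → Instr is not contained in any single fragment, but the restricted closure of its left-hand side across the fragments still reaches the right-hand side; the remaining FDs each lie inside some fragment. All dependencies are preserved.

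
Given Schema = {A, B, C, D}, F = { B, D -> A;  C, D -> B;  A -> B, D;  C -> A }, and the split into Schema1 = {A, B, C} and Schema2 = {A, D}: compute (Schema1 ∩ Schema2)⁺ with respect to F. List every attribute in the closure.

Schema1 ∩ Schema2 = {A}.
A → B, D applies, adding B, D
Closure: {A, B, D}.

A, B, D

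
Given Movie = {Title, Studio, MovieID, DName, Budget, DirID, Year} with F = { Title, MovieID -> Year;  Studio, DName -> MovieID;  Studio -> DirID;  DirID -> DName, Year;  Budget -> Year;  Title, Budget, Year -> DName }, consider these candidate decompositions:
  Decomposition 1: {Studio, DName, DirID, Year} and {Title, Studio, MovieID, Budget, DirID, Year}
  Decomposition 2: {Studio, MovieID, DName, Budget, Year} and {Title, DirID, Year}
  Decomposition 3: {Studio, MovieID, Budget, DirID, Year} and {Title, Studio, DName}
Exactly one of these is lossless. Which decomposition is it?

Decomposition 1: common = {Studio, DirID, Year}, closure = {Studio, MovieID, DName, DirID, Year} → lossless.
Decomposition 2: common = {Year}, closure = {Year} → lossy.
Decomposition 3: common = {Studio}, closure = {Studio, MovieID, DName, DirID, Year} → lossy.

Decomposition 1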